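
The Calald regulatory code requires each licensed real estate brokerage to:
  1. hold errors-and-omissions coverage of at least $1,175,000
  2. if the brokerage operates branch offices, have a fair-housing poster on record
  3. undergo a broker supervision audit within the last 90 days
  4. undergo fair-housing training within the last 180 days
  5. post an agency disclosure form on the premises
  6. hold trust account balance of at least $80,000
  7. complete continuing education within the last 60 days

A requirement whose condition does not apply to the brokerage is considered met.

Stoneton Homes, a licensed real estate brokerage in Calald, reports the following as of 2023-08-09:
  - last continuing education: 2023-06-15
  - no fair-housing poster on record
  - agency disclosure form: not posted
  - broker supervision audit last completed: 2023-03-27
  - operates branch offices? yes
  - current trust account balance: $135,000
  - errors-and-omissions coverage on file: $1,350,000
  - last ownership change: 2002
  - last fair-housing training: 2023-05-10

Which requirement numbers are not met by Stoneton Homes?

2, 3, 5

1. errors-and-omissions coverage $1,350,000 ≥ $1,175,000 → met
2. condition 'operates branch offices' holds; fair-housing poster absent → not met
3. broker supervision audit 135 days ago vs limit 90 → not met
4. fair-housing training 91 days ago vs limit 180 → met
5. agency disclosure form absent → not met
6. trust account balance $135,000 ≥ $80,000 → met
7. continuing education 55 days ago vs limit 60 → met
Not met: 2, 3, 5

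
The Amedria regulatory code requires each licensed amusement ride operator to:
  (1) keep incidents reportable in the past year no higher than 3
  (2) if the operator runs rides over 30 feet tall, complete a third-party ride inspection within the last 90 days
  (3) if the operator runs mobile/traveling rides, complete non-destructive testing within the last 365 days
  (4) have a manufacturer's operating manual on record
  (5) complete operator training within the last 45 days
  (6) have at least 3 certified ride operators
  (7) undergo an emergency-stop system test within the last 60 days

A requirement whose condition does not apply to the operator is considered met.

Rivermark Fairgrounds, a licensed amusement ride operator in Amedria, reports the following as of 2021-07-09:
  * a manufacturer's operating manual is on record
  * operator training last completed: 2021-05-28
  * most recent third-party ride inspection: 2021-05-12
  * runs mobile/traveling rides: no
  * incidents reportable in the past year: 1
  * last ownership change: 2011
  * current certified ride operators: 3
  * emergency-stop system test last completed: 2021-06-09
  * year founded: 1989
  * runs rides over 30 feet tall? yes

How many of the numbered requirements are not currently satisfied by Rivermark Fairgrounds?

0

1. incidents reportable in the past year 1 ≤ 3 → met
2. condition 'runs rides over 30 feet tall' holds; third-party ride inspection 58 days ago vs limit 90 → met
3. condition 'runs mobile/traveling rides' does not hold → requirement n/a → met
4. manufacturer's operating manual present → met
5. operator training 42 days ago vs limit 45 → met
6. certified ride operators 3 ≥ 3 → met
7. emergency-stop system test 30 days ago vs limit 60 → met
Not met: 0 of 7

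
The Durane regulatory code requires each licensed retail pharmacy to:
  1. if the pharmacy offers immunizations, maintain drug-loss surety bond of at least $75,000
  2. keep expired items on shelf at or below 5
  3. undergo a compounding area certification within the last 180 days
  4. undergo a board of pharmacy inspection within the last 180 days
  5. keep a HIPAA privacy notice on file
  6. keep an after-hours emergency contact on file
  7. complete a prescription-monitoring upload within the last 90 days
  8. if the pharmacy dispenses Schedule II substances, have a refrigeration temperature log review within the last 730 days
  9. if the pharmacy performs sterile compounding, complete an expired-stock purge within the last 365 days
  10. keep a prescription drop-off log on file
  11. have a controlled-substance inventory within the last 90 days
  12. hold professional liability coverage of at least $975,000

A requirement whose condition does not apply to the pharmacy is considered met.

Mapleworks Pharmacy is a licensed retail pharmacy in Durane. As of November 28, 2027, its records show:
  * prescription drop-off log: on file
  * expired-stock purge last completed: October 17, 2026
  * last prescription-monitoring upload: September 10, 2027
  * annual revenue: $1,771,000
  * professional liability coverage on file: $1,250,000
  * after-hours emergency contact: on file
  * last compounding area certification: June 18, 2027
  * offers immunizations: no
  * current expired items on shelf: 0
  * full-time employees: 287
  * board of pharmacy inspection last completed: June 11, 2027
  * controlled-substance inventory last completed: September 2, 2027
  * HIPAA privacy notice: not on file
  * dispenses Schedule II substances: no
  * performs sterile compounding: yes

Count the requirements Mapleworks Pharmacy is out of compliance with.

1. condition 'offers immunizations' does not hold → requirement n/a → met
2. expired items on shelf 0 ≤ 5 → met
3. compounding area certification 163 days ago vs limit 180 → met
4. board of pharmacy inspection 170 days ago vs limit 180 → met
5. HIPAA privacy notice absent → not met
6. after-hours emergency contact present → met
7. prescription-monitoring upload 79 days ago vs limit 90 → met
8. condition 'dispenses Schedule II substances' does not hold → requirement n/a → met
9. condition 'performs sterile compounding' holds; expired-stock purge 407 days ago vs limit 365 → not met
10. prescription drop-off log present → met
11. controlled-substance inventory 87 days ago vs limit 90 → met
12. professional liability coverage $1,250,000 ≥ $975,000 → met
Not met: 2 of 12

2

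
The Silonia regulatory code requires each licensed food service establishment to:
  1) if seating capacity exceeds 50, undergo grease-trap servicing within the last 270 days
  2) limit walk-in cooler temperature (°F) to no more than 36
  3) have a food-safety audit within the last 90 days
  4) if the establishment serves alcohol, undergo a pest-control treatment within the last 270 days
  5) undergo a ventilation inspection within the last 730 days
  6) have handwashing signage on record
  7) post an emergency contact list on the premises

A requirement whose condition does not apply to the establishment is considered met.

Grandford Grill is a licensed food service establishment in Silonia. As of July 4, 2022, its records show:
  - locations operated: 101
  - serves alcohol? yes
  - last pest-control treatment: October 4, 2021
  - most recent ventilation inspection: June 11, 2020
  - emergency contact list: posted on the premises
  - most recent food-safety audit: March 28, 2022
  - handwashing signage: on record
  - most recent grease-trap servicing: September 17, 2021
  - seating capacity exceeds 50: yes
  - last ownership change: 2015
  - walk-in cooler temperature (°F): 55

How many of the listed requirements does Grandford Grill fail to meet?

1. condition 'seating capacity exceeds 50' holds; grease-trap servicing 290 days ago vs limit 270 → not met
2. walk-in cooler temperature (°F) 55 > 36 → not met
3. food-safety audit 98 days ago vs limit 90 → not met
4. condition 'serves alcohol' holds; pest-control treatment 273 days ago vs limit 270 → not met
5. ventilation inspection 753 days ago vs limit 730 → not met
6. handwashing signage present → met
7. emergency contact list present → met
Not met: 5 of 7

5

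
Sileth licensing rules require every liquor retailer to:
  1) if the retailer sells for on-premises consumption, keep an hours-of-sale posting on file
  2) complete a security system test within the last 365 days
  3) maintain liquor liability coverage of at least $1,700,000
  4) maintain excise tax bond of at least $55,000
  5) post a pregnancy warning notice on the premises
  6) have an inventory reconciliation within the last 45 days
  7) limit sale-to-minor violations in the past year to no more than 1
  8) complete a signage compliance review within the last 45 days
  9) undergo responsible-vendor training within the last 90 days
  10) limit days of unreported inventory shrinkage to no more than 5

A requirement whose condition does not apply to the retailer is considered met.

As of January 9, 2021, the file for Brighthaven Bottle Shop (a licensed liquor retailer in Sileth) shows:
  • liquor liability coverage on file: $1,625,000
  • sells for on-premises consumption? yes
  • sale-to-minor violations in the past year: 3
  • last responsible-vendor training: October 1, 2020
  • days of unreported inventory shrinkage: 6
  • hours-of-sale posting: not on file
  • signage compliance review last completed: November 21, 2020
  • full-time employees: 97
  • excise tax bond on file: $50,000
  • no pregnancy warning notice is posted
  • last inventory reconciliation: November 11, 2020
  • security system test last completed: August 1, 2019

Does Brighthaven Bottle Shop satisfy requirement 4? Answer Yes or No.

4. excise tax bond $50,000 < $55,000 → not met

No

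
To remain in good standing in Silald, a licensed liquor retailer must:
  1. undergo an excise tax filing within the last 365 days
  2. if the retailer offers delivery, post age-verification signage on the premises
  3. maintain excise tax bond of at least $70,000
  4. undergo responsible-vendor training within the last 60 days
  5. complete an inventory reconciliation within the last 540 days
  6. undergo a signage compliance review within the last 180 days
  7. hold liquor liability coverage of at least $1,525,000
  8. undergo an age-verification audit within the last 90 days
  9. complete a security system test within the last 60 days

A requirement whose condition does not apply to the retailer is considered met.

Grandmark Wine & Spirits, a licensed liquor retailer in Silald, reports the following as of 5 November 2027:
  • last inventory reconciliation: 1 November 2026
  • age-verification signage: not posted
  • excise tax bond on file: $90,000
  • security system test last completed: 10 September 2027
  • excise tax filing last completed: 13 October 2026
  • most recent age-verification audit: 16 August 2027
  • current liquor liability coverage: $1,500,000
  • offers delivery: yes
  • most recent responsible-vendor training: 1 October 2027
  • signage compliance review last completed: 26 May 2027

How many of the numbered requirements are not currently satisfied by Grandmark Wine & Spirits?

3

1. excise tax filing 388 days ago vs limit 365 → not met
2. condition 'offers delivery' holds; age-verification signage absent → not met
3. excise tax bond $90,000 ≥ $70,000 → met
4. responsible-vendor training 35 days ago vs limit 60 → met
5. inventory reconciliation 369 days ago vs limit 540 → met
6. signage compliance review 163 days ago vs limit 180 → met
7. liquor liability coverage $1,500,000 < $1,525,000 → not met
8. age-verification audit 81 days ago vs limit 90 → met
9. security system test 56 days ago vs limit 60 → met
Not met: 3 of 9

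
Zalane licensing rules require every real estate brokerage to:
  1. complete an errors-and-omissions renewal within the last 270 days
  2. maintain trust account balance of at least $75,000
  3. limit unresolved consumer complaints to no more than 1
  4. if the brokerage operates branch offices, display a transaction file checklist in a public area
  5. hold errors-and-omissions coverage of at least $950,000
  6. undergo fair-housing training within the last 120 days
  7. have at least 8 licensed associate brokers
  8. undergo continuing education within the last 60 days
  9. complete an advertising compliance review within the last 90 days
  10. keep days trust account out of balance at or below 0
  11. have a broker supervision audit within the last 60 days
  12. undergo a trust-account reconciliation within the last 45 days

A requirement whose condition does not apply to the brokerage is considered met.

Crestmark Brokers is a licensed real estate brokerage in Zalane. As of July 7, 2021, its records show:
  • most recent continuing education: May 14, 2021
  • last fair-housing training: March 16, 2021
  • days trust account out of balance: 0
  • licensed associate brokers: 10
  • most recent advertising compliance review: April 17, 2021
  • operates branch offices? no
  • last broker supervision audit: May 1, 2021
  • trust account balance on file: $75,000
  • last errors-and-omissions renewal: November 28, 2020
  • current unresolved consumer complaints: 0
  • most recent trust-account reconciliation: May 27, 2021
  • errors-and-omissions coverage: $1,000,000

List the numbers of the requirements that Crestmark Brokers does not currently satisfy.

11

1. errors-and-omissions renewal 221 days ago vs limit 270 → met
2. trust account balance $75,000 ≥ $75,000 → met
3. unresolved consumer complaints 0 ≤ 1 → met
4. condition 'operates branch offices' does not hold → requirement n/a → met
5. errors-and-omissions coverage $1,000,000 ≥ $950,000 → met
6. fair-housing training 113 days ago vs limit 120 → met
7. licensed associate brokers 10 ≥ 8 → met
8. continuing education 54 days ago vs limit 60 → met
9. advertising compliance review 81 days ago vs limit 90 → met
10. days trust account out of balance 0 ≤ 0 → met
11. broker supervision audit 67 days ago vs limit 60 → not met
12. trust-account reconciliation 41 days ago vs limit 45 → met
Not met: 11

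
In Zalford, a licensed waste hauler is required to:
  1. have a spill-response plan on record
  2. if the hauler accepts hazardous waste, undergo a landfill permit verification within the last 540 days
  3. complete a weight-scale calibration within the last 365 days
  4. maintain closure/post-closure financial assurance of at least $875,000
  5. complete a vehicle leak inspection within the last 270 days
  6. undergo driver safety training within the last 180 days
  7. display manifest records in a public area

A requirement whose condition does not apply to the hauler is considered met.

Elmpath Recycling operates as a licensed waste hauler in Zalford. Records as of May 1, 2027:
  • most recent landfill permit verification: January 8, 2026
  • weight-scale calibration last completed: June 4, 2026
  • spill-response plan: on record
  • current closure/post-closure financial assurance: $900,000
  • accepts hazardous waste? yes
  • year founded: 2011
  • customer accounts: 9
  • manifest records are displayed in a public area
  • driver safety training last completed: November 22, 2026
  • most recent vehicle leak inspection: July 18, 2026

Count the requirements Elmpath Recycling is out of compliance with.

1. spill-response plan present → met
2. condition 'accepts hazardous waste' holds; landfill permit verification 478 days ago vs limit 540 → met
3. weight-scale calibration 331 days ago vs limit 365 → met
4. closure/post-closure financial assurance $900,000 ≥ $875,000 → met
5. vehicle leak inspection 287 days ago vs limit 270 → not met
6. driver safety training 160 days ago vs limit 180 → met
7. manifest records present → met
Not met: 1 of 7

1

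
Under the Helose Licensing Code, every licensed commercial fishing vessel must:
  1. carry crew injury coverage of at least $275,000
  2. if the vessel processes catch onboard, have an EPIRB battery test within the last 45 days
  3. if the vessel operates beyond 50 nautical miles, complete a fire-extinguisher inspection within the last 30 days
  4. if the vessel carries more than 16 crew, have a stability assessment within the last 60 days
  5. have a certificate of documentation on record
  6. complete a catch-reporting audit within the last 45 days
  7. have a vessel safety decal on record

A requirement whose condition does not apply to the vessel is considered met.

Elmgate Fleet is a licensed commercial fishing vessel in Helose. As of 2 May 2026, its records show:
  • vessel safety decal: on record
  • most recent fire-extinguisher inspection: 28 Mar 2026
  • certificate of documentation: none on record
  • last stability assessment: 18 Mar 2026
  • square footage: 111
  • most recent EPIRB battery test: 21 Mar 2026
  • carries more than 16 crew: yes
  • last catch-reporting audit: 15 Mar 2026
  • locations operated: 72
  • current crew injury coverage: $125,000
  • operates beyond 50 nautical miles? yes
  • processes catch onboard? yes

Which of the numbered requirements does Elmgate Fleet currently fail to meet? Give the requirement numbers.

1. crew injury coverage $125,000 < $275,000 → not met
2. condition 'processes catch onboard' holds; EPIRB battery test 42 days ago vs limit 45 → met
3. condition 'operates beyond 50 nautical miles' holds; fire-extinguisher inspection 35 days ago vs limit 30 → not met
4. condition 'carries more than 16 crew' holds; stability assessment 45 days ago vs limit 60 → met
5. certificate of documentation absent → not met
6. catch-reporting audit 48 days ago vs limit 45 → not met
7. vessel safety decal present → met
Not met: 1, 3, 5, 6

1, 3, 5, 6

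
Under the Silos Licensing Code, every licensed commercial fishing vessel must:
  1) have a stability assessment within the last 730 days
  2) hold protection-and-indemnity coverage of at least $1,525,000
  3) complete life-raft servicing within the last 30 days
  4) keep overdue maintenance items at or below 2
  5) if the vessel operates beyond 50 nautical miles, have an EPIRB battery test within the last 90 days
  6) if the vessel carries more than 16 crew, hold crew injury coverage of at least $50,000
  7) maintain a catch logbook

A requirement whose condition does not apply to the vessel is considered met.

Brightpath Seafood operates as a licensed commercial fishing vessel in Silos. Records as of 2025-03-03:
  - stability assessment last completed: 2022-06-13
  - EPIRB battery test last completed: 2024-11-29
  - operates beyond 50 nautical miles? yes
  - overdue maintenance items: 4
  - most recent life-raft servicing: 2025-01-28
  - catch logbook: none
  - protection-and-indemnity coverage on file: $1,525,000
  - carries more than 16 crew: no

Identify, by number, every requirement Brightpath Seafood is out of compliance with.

1. stability assessment 994 days ago vs limit 730 → not met
2. protection-and-indemnity coverage $1,525,000 ≥ $1,525,000 → met
3. life-raft servicing 34 days ago vs limit 30 → not met
4. overdue maintenance items 4 > 2 → not met
5. condition 'operates beyond 50 nautical miles' holds; EPIRB battery test 94 days ago vs limit 90 → not met
6. condition 'carries more than 16 crew' does not hold → requirement n/a → met
7. catch logbook absent → not met
Not met: 1, 3, 4, 5, 7

1, 3, 4, 5, 7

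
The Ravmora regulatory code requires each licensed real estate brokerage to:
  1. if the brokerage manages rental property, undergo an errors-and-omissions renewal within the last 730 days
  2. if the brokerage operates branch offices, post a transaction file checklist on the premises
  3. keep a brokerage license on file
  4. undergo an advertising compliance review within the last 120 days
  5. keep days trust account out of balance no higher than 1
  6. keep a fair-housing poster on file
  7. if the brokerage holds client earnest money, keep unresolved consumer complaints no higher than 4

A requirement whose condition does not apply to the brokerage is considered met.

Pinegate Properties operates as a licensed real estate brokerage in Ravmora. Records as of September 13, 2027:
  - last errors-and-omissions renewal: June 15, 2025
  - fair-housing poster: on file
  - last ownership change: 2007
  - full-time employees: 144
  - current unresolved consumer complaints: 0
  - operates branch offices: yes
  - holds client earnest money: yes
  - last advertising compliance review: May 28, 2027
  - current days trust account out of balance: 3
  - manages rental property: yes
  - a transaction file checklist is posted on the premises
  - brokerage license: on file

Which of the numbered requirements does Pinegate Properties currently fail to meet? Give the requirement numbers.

1. condition 'manages rental property' holds; errors-and-omissions renewal 820 days ago vs limit 730 → not met
2. condition 'operates branch offices' holds; transaction file checklist present → met
3. brokerage license present → met
4. advertising compliance review 108 days ago vs limit 120 → met
5. days trust account out of balance 3 > 1 → not met
6. fair-housing poster present → met
7. condition 'holds client earnest money' holds; unresolved consumer complaints 0 ≤ 4 → met
Not met: 1, 5

1, 5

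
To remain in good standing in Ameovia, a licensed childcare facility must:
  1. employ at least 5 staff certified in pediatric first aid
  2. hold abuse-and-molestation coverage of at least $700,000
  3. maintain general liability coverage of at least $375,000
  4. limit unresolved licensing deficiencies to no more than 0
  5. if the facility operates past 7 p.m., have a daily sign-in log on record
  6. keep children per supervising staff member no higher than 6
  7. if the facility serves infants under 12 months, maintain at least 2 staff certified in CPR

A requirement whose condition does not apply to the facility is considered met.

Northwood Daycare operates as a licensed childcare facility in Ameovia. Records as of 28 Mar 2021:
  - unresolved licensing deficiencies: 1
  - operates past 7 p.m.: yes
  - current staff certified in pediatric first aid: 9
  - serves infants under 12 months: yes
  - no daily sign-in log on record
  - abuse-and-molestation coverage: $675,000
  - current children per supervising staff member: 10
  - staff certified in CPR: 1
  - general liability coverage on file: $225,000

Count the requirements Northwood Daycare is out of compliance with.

6

1. staff certified in pediatric first aid 9 ≥ 5 → met
2. abuse-and-molestation coverage $675,000 < $700,000 → not met
3. general liability coverage $225,000 < $375,000 → not met
4. unresolved licensing deficiencies 1 > 0 → not met
5. condition 'operates past 7 p.m.' holds; daily sign-in log absent → not met
6. children per supervising staff member 10 > 6 → not met
7. condition 'serves infants under 12 months' holds; staff certified in CPR 1 < 2 → not met
Not met: 6 of 7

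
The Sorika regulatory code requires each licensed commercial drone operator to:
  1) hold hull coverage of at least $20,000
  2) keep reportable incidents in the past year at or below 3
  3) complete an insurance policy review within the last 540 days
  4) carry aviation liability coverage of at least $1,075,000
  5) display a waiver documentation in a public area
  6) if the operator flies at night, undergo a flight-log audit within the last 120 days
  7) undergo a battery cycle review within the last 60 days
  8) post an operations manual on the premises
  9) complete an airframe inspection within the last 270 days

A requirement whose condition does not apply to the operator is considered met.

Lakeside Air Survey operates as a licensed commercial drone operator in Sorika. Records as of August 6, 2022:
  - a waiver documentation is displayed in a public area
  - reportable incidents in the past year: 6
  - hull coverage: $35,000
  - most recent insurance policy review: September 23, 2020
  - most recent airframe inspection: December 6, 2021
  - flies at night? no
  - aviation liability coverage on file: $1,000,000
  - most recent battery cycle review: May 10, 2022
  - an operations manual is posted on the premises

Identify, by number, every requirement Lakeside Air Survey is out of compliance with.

1. hull coverage $35,000 ≥ $20,000 → met
2. reportable incidents in the past year 6 > 3 → not met
3. insurance policy review 682 days ago vs limit 540 → not met
4. aviation liability coverage $1,000,000 < $1,075,000 → not met
5. waiver documentation present → met
6. condition 'flies at night' does not hold → requirement n/a → met
7. battery cycle review 88 days ago vs limit 60 → not met
8. operations manual present → met
9. airframe inspection 243 days ago vs limit 270 → met
Not met: 2, 3, 4, 7

2, 3, 4, 7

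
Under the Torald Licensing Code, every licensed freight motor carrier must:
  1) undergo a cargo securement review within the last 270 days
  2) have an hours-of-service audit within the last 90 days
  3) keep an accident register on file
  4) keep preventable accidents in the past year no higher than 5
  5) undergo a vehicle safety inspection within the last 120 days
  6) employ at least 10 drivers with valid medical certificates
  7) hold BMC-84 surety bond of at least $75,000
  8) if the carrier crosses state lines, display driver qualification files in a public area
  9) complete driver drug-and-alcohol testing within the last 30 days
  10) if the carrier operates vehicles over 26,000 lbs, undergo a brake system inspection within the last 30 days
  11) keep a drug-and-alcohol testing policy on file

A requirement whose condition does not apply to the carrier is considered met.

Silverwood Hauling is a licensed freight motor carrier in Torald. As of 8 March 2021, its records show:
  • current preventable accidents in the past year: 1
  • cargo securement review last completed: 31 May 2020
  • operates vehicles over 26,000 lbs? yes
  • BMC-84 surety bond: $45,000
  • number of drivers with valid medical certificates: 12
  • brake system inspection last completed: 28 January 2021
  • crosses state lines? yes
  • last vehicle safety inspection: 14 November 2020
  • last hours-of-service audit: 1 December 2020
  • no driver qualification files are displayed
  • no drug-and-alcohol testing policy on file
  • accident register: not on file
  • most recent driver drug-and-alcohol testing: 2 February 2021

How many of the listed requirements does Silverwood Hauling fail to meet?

8

1. cargo securement review 281 days ago vs limit 270 → not met
2. hours-of-service audit 97 days ago vs limit 90 → not met
3. accident register absent → not met
4. preventable accidents in the past year 1 ≤ 5 → met
5. vehicle safety inspection 114 days ago vs limit 120 → met
6. drivers with valid medical certificates 12 ≥ 10 → met
7. BMC-84 surety bond $45,000 < $75,000 → not met
8. condition 'crosses state lines' holds; driver qualification files absent → not met
9. driver drug-and-alcohol testing 34 days ago vs limit 30 → not met
10. condition 'operates vehicles over 26,000 lbs' holds; brake system inspection 39 days ago vs limit 30 → not met
11. drug-and-alcohol testing policy absent → not met
Not met: 8 of 11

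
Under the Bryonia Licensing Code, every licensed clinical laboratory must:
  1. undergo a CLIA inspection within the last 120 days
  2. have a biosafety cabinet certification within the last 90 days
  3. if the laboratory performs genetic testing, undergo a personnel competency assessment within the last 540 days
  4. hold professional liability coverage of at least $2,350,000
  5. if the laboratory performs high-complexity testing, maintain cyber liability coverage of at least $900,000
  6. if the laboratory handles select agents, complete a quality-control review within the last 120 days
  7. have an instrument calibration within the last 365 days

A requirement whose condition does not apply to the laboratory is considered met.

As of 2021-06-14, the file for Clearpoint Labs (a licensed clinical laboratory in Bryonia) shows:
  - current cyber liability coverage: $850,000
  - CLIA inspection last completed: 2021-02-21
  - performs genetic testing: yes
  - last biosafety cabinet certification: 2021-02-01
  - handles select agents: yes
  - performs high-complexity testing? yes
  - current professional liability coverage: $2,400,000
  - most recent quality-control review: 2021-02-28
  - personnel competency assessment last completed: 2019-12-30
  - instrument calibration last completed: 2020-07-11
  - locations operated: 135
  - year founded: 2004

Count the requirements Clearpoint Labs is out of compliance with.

1. CLIA inspection 113 days ago vs limit 120 → met
2. biosafety cabinet certification 133 days ago vs limit 90 → not met
3. condition 'performs genetic testing' holds; personnel competency assessment 532 days ago vs limit 540 → met
4. professional liability coverage $2,400,000 ≥ $2,350,000 → met
5. condition 'performs high-complexity testing' holds; cyber liability coverage $850,000 < $900,000 → not met
6. condition 'handles select agents' holds; quality-control review 106 days ago vs limit 120 → met
7. instrument calibration 338 days ago vs limit 365 → met
Not met: 2 of 7

2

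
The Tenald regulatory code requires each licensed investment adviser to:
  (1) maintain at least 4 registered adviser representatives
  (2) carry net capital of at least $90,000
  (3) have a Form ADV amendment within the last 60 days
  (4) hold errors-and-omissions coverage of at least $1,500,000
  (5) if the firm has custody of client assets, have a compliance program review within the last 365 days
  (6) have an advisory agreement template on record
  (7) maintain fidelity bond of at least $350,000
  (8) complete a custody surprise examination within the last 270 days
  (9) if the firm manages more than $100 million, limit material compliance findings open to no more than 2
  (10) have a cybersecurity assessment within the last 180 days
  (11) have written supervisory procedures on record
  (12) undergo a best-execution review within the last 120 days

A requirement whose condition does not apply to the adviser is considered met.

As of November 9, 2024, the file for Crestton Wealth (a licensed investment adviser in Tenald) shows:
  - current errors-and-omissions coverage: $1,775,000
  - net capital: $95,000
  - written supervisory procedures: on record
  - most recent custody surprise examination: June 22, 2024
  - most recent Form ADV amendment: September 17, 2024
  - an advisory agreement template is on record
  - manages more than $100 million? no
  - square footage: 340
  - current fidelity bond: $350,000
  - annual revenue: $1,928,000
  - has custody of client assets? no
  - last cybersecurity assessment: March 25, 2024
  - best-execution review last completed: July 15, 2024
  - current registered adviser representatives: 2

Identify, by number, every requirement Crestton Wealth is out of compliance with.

1. registered adviser representatives 2 < 4 → not met
2. net capital $95,000 ≥ $90,000 → met
3. Form ADV amendment 53 days ago vs limit 60 → met
4. errors-and-omissions coverage $1,775,000 ≥ $1,500,000 → met
5. condition 'has custody of client assets' does not hold → requirement n/a → met
6. advisory agreement template present → met
7. fidelity bond $350,000 ≥ $350,000 → met
8. custody surprise examination 140 days ago vs limit 270 → met
9. condition 'manages more than $100 million' does not hold → requirement n/a → met
10. cybersecurity assessment 229 days ago vs limit 180 → not met
11. written supervisory procedures present → met
12. best-execution review 117 days ago vs limit 120 → met
Not met: 1, 10

1, 10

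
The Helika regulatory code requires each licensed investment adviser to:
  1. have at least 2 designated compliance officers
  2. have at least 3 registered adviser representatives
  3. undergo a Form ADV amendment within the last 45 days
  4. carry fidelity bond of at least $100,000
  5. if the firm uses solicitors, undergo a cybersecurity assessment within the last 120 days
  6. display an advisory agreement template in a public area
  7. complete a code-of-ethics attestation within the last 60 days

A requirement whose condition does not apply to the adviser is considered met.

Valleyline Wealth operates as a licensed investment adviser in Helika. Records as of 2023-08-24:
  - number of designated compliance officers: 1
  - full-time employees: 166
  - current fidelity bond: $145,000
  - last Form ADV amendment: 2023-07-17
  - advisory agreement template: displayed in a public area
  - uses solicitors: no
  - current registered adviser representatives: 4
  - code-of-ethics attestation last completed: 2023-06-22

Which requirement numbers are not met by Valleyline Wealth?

1, 7

1. designated compliance officers 1 < 2 → not met
2. registered adviser representatives 4 ≥ 3 → met
3. Form ADV amendment 38 days ago vs limit 45 → met
4. fidelity bond $145,000 ≥ $100,000 → met
5. condition 'uses solicitors' does not hold → requirement n/a → met
6. advisory agreement template present → met
7. code-of-ethics attestation 63 days ago vs limit 60 → not met
Not met: 1, 7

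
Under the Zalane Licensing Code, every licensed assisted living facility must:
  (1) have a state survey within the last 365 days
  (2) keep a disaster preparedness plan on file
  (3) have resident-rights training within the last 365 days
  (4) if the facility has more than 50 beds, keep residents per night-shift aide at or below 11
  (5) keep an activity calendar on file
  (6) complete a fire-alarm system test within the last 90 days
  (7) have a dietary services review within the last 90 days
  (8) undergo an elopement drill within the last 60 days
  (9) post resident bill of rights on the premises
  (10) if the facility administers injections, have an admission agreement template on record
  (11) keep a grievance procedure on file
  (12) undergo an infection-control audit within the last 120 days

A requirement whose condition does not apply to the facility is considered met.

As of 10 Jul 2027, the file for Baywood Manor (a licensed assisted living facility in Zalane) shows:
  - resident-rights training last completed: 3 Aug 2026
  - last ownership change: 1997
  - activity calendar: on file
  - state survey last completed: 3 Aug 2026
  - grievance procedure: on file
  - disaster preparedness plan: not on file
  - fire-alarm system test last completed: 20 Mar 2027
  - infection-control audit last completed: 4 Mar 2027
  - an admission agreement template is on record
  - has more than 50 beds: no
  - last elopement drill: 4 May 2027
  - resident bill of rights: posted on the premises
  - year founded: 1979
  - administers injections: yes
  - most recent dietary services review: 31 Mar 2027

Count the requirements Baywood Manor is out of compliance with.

1. state survey 341 days ago vs limit 365 → met
2. disaster preparedness plan absent → not met
3. resident-rights training 341 days ago vs limit 365 → met
4. condition 'has more than 50 beds' does not hold → requirement n/a → met
5. activity calendar present → met
6. fire-alarm system test 112 days ago vs limit 90 → not met
7. dietary services review 101 days ago vs limit 90 → not met
8. elopement drill 67 days ago vs limit 60 → not met
9. resident bill of rights present → met
10. condition 'administers injections' holds; admission agreement template present → met
11. grievance procedure present → met
12. infection-control audit 128 days ago vs limit 120 → not met
Not met: 5 of 12

5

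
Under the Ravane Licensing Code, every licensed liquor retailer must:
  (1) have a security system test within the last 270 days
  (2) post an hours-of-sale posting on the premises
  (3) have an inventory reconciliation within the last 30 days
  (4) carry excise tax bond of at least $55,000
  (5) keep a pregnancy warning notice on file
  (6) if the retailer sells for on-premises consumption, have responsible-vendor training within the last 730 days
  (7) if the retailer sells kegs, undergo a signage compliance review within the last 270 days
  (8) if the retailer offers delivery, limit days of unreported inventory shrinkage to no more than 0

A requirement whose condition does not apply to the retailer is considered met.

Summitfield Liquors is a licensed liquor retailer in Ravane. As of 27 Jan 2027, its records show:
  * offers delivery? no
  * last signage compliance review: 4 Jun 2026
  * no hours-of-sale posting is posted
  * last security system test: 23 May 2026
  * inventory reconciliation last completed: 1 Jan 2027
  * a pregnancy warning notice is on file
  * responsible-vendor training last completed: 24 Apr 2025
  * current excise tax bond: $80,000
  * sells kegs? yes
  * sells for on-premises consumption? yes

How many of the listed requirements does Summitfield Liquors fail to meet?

1

1. security system test 249 days ago vs limit 270 → met
2. hours-of-sale posting absent → not met
3. inventory reconciliation 26 days ago vs limit 30 → met
4. excise tax bond $80,000 ≥ $55,000 → met
5. pregnancy warning notice present → met
6. condition 'sells for on-premises consumption' holds; responsible-vendor training 643 days ago vs limit 730 → met
7. condition 'sells kegs' holds; signage compliance review 237 days ago vs limit 270 → met
8. condition 'offers delivery' does not hold → requirement n/a → met
Not met: 1 of 8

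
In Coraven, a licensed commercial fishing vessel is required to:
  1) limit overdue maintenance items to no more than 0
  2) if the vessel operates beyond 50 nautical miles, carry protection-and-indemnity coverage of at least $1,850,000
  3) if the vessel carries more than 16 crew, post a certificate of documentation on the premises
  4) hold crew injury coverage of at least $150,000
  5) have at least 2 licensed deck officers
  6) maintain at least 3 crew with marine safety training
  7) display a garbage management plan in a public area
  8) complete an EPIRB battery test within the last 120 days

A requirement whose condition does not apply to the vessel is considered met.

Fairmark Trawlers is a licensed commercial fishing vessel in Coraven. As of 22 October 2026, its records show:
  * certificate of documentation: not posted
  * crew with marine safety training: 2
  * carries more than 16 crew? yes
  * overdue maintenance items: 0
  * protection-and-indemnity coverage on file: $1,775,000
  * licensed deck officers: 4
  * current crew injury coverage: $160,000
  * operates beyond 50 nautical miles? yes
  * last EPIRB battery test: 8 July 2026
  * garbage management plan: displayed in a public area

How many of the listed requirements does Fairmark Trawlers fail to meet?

1. overdue maintenance items 0 ≤ 0 → met
2. condition 'operates beyond 50 nautical miles' holds; protection-and-indemnity coverage $1,775,000 < $1,850,000 → not met
3. condition 'carries more than 16 crew' holds; certificate of documentation absent → not met
4. crew injury coverage $160,000 ≥ $150,000 → met
5. licensed deck officers 4 ≥ 2 → met
6. crew with marine safety training 2 < 3 → not met
7. garbage management plan present → met
8. EPIRB battery test 106 days ago vs limit 120 → met
Not met: 3 of 8

3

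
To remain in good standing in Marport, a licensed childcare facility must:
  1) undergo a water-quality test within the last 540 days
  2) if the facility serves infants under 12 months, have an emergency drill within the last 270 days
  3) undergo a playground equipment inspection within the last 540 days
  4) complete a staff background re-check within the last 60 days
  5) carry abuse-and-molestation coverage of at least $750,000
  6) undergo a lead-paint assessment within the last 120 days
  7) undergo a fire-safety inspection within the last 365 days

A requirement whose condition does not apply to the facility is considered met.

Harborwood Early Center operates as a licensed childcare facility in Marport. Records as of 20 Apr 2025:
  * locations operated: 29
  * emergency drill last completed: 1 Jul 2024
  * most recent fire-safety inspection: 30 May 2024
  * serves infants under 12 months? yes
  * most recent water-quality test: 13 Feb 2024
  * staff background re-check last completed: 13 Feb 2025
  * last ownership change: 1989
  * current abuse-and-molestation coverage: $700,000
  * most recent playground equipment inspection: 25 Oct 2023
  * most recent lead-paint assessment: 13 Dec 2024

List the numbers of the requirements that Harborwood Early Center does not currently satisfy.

1. water-quality test 432 days ago vs limit 540 → met
2. condition 'serves infants under 12 months' holds; emergency drill 293 days ago vs limit 270 → not met
3. playground equipment inspection 543 days ago vs limit 540 → not met
4. staff background re-check 66 days ago vs limit 60 → not met
5. abuse-and-molestation coverage $700,000 < $750,000 → not met
6. lead-paint assessment 128 days ago vs limit 120 → not met
7. fire-safety inspection 325 days ago vs limit 365 → met
Not met: 2, 3, 4, 5, 6

2, 3, 4, 5, 6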